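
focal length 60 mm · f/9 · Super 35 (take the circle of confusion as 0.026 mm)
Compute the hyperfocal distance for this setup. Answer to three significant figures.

15.4 m

Hyperfocal distance H = f²/(N·c) + f = 60²/(9 × 0.026) + 60 = 3600/0.234 + 60 ≈ 15444.6 mm ≈ 15.4 m.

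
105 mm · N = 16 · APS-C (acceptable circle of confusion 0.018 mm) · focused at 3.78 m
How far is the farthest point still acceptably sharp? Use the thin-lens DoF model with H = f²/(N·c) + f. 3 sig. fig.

4.18 m

Hyperfocal distance H = f²/(N·c) + f = 105²/(16 × 0.018) + 105 = 11025/0.288 + 105 ≈ 38386.2 mm ≈ 38.39 m.
Far limit Df = s·(H − f)/(H − s) = 3780 × (38386.2 − 105) / (38386.2 − 3780) = 3780 × 38281.2 / 34606.2 ≈ 4181.4 mm ≈ 4.18 m.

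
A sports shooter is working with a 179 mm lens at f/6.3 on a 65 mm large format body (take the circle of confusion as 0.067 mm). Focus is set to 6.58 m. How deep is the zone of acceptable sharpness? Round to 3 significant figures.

Hyperfocal distance H = f²/(N·c) + f = 179²/(6.3 × 0.067) + 179 = 32041/0.4221 + 179 ≈ 76087.6 mm ≈ 76.09 m.
Near limit Dn = s·(H − f)/(H + s − 2f) = 6580 × (76087.6 − 179) / (76087.6 + 6580 − 2 × 179) = 6580 × 75908.6 / 82309.6 ≈ 6068.3 mm.
Far limit Df = s·(H − f)/(H − s) = 6580 × (76087.6 − 179) / (76087.6 − 6580) = 6580 × 75908.6 / 69507.6 ≈ 7186.0 mm.
Depth of field = Df − Dn = 7186.0 − 6068.3 ≈ 1117.7 mm ≈ 1.12 m.

1.12 m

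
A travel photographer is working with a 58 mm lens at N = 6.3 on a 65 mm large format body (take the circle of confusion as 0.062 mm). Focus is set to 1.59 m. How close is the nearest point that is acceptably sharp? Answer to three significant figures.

1.35 m

Hyperfocal distance H = f²/(N·c) + f = 58²/(6.3 × 0.062) + 58 = 3364/0.3906 + 58 ≈ 8670.4 mm ≈ 8.670 m.
Near limit Dn = s·(H − f)/(H + s − 2f) = 1590 × (8670.4 − 58) / (8670.4 + 1590 − 2 × 58) = 1590 × 8612.4 / 10144.4 ≈ 1349.9 mm ≈ 1.35 m.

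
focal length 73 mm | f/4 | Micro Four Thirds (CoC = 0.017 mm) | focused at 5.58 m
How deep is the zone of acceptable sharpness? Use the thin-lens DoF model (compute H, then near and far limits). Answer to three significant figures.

Hyperfocal distance H = f²/(N·c) + f = 73²/(4 × 0.017) + 73 = 5329/0.068 + 73 ≈ 78440.6 mm ≈ 78.44 m.
Near limit Dn = s·(H − f)/(H + s − 2f) = 5580 × (78440.6 − 73) / (78440.6 + 5580 − 2 × 73) = 5580 × 78367.6 / 83874.6 ≈ 5213.63 mm.
Far limit Df = s·(H − f)/(H − s) = 5580 × (78440.6 − 73) / (78440.6 − 5580) = 5580 × 78367.6 / 72860.6 ≈ 6001.75 mm.
Depth of field = Df − Dn = 6001.75 − 5213.63 ≈ 788.12 mm ≈ 0.788 m.

0.788 m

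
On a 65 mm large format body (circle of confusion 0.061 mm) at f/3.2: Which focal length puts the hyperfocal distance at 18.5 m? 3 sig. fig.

60.0 mm

From H = f²/(N·c) + f, with f ≪ H: f ≈ √(H·N·c) = √(18500 × 3.2 × 0.061) = √3611.2 ≈ 60.09 mm.
Exact: f² + N·c·f − N·c·H = 0 ⇒ f = (−N·c + √((N·c)² + 4·N·c·H))/2 = (−0.1952 + √14445)/2 ≈ 59.996 mm ≈ 60.0 mm.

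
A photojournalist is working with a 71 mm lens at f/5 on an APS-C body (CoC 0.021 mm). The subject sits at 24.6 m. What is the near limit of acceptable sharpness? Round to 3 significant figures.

16.3 m

Hyperfocal distance H = f²/(N·c) + f = 71²/(5 × 0.021) + 71 = 5041/0.105 + 71 ≈ 48080.5 mm ≈ 48.08 m.
Near limit Dn = s·(H − f)/(H + s − 2f) = 24600 × (48080.5 − 71) / (48080.5 + 24600 − 2 × 71) = 24600 × 48009.5 / 72538.5 ≈ 16281 mm ≈ 16.3 m.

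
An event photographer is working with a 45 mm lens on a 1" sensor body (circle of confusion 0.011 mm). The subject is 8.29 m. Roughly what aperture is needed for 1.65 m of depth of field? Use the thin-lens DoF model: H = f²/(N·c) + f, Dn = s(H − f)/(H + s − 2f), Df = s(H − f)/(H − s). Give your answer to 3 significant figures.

f/2.20

Write h = H − f = f²/(N·c). The thin-lens limits are Dn = s·h/(h + (s−f)) and Df = s·h/(h − (s−f)), so DoF = Df − Dn = 2·s·(s−f)·h / (h² − (s−f)²).
That is a quadratic in h: DoF·h² − 2·s·(s−f)·h − DoF·(s−f)² = 0 ⇒ h = (s−f)·(s + √(s² + DoF²)) / DoF = 8245 × (8290 + √(8290² + 1650²)) / 1650 = 8245 × (8290 + 8452.61) / 1650 ≈ 83662 mm.
Then N = f²/(c·h) = 45² / (0.011 × 83662) = 2025 / 920.29 ≈ 2.20.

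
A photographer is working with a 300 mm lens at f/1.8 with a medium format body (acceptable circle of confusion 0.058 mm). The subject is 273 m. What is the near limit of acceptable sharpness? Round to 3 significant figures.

207 m

Hyperfocal distance H = f²/(N·c) + f = 300²/(1.8 × 0.058) + 300 = 90000/0.1044 + 300 ≈ 862369.0 mm ≈ 862.4 m.
Near limit Dn = s·(H − f)/(H + s − 2f) = 273000 × (862369.0 − 300) / (862369.0 + 273000 − 2 × 300) = 273000 × 862069.0 / 1134769.0 ≈ 207394 mm ≈ 207 m.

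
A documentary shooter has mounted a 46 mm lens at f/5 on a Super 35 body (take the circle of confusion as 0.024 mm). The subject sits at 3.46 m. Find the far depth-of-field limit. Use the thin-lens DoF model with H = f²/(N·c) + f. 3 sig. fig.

4.29 m

Hyperfocal distance H = f²/(N·c) + f = 46²/(5 × 0.024) + 46 = 2116/0.12 + 46 ≈ 17679.3 mm ≈ 17.68 m.
Far limit Df = s·(H − f)/(H − s) = 3460 × (17679.3 − 46) / (17679.3 − 3460) = 3460 × 17633.3 / 14219.3 ≈ 4290.7 mm ≈ 4.29 m.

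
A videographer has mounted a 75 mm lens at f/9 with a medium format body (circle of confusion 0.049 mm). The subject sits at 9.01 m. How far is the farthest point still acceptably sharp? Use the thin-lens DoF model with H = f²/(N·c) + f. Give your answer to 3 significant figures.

Hyperfocal distance H = f²/(N·c) + f = 75²/(9 × 0.049) + 75 = 5625/0.441 + 75 ≈ 12830.1 mm ≈ 12.83 m.
Far limit Df = s·(H − f)/(H − s) = 9010 × (12830.1 − 75) / (12830.1 − 9010) = 9010 × 12755.1 / 3820.1 ≈ 30084 mm ≈ 30.1 m.

30.1 m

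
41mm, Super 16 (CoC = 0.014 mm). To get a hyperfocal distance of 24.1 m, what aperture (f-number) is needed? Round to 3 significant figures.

Rearrange H = f²/(N·c) + f for N: N = f² / ((H − f)·c).
N = 41² / ((24100 − 41) × 0.014) = 1681 / 336.8 ≈ 4.99.

f/4.99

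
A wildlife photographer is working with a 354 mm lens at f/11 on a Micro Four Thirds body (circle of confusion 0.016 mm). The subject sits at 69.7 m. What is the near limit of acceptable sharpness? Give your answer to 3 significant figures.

63.5 m

Hyperfocal distance H = f²/(N·c) + f = 354²/(11 × 0.016) + 354 = 125316/0.176 + 354 ≈ 712376.7 mm ≈ 712.4 m.
Near limit Dn = s·(H − f)/(H + s − 2f) = 69700 × (712376.7 − 354) / (712376.7 + 69700 − 2 × 354) = 69700 × 712022.7 / 781368.7 ≈ 63514 mm ≈ 63.5 m.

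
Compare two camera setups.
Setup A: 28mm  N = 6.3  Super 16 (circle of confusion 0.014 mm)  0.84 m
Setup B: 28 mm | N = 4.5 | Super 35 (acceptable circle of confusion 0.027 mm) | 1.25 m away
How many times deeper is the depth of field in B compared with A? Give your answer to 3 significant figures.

3.17

Setup A: H = 28²/(6.3×0.014) + 28 ≈ 8916.9 mm; DoF = Df − Dn = 924.45 − 769.69 ≈ 154.76 mm.
Setup B: H = 28²/(4.5×0.027) + 28 ≈ 6480.7 mm; DoF = Df − Dn = 1542.03 − 1050.97 ≈ 491.06 mm.
Ratio = 491.06 / 154.76 ≈ 3.17.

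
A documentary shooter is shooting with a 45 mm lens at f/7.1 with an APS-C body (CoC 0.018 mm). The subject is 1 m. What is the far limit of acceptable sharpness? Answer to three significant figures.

Hyperfocal distance H = f²/(N·c) + f = 45²/(7.1 × 0.018) + 45 = 2025/0.1278 + 45 ≈ 15890.1 mm ≈ 15.89 m.
Far limit Df = s·(H − f)/(H − s) = 1000 × (15890.1 − 45) / (15890.1 − 1000) = 1000 × 15845.1 / 14890.1 ≈ 1064.1 mm ≈ 1.06 m.

1.06 m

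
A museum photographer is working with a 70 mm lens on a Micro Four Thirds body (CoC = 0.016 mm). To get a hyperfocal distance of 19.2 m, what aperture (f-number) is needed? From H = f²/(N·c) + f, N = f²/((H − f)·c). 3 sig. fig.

f/16

Rearrange H = f²/(N·c) + f for N: N = f² / ((H − f)·c).
N = 70² / ((19200 − 70) × 0.016) = 4900 / 306.1 ≈ 16.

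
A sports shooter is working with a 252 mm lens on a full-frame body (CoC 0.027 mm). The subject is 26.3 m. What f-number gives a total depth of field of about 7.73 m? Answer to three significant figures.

Write h = H − f = f²/(N·c). The thin-lens limits are Dn = s·h/(h + (s−f)) and Df = s·h/(h − (s−f)), so DoF = Df − Dn = 2·s·(s−f)·h / (h² − (s−f)²).
That is a quadratic in h: DoF·h² − 2·s·(s−f)·h − DoF·(s−f)² = 0 ⇒ h = (s−f)·(s + √(s² + DoF²)) / DoF = 26048 × (26300 + √(26300² + 7730²)) / 7730 = 26048 × (26300 + 27412.5) / 7730 ≈ 180996 mm.
Then N = f²/(c·h) = 252² / (0.027 × 180996) = 63504 / 4886.9 ≈ 13.

f/13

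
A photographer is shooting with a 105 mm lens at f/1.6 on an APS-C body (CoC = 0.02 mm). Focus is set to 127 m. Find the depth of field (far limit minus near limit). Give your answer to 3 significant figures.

108 m

Hyperfocal distance H = f²/(N·c) + f = 105²/(1.6 × 0.02) + 105 = 11025/0.032 + 105 ≈ 344636.2 mm ≈ 344.6 m.
Near limit Dn = s·(H − f)/(H + s − 2f) = 127000 × (344636.2 − 105) / (344636.2 + 127000 − 2 × 105) = 127000 × 344531.2 / 471426.2 ≈ 92815 mm.
Far limit Df = s·(H − f)/(H − s) = 127000 × (344636.2 − 105) / (344636.2 − 127000) = 127000 × 344531.2 / 217636.2 ≈ 201049 mm.
Depth of field = Df − Dn = 201049 − 92815 ≈ 108234 mm ≈ 108 m.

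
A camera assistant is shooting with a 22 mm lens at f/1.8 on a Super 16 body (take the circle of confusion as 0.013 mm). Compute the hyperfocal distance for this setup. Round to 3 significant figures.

20.7 m

Hyperfocal distance H = f²/(N·c) + f = 22²/(1.8 × 0.013) + 22 = 484/0.0234 + 22 ≈ 20705.8 mm ≈ 20.7 m.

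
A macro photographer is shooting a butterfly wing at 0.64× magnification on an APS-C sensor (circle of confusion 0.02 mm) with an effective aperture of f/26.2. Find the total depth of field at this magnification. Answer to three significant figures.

At magnification m, DoF ≈ 2·N_eff·c/m² = 2 × 26.2 × 0.02 / 0.64² = 1.048 / 0.4096 ≈ 2.56 mm.

2.56 mm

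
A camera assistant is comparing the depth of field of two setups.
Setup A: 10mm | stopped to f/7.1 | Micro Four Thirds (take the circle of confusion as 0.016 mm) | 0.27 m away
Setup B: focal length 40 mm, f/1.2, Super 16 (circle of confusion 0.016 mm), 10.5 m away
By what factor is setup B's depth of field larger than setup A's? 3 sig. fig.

15.3

Setup A: H = 10²/(7.1×0.016) + 10 ≈ 890.3 mm; DoF = Df − Dn = 383.17 − 208.44 ≈ 174.73 mm.
Setup B: H = 40²/(1.2×0.016) + 40 ≈ 83373.3 mm; DoF = Df − Dn = 12007.1 − 9329.0 ≈ 2678.1 mm.
Ratio = 2678.1 / 174.73 ≈ 15.3.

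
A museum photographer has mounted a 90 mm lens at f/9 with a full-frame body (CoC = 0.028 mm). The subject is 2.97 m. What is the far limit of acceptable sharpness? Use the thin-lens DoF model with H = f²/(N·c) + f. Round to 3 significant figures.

3.26 m

Hyperfocal distance H = f²/(N·c) + f = 90²/(9 × 0.028) + 90 = 8100/0.252 + 90 ≈ 32232.9 mm ≈ 32.23 m.
Far limit Df = s·(H − f)/(H − s) = 2970 × (32232.9 − 90) / (32232.9 − 2970) = 2970 × 32142.9 / 29262.9 ≈ 3262.3 mm ≈ 3.26 m.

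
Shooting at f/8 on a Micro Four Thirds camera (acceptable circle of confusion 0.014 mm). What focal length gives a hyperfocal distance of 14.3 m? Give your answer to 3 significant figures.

From H = f²/(N·c) + f, with f ≪ H: f ≈ √(H·N·c) = √(14300 × 8 × 0.014) = √1601.6 ≈ 40.02 mm.
The +f correction barely moves this — solving exactly, f² + N·c·f − N·c·H = 0 ⇒ f = (−N·c + √((N·c)² + 4·N·c·H))/2 = (−0.112 + √6406.4)/2 ≈ 39.964 mm, so f ≈ 40.0 mm.

40.0 mm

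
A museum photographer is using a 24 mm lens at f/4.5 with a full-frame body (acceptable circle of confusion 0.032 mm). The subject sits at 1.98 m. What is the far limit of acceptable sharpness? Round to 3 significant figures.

3.87 m

Hyperfocal distance H = f²/(N·c) + f = 24²/(4.5 × 0.032) + 24 = 576/0.144 + 24 ≈ 4024.0 mm ≈ 4.024 m.
Far limit Df = s·(H − f)/(H − s) = 1980 × (4024.0 − 24) / (4024.0 − 1980) = 1980 × 4000.0 / 2044.0 ≈ 3874.8 mm ≈ 3.87 m.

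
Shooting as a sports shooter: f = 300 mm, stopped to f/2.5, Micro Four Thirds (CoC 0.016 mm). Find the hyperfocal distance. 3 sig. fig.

Hyperfocal distance H = f²/(N·c) + f = 300²/(2.5 × 0.016) + 300 = 90000/0.04 + 300 ≈ 2250300.0 mm ≈ 2250 m.

2250 m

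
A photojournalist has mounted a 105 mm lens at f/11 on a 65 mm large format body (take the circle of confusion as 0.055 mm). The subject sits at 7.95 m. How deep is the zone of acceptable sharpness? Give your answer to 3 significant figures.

8.40 m

Hyperfocal distance H = f²/(N·c) + f = 105²/(11 × 0.055) + 105 = 11025/0.605 + 105 ≈ 18328.1 mm ≈ 18.33 m.
Near limit Dn = s·(H − f)/(H + s − 2f) = 7950 × (18328.1 − 105) / (18328.1 + 7950 − 2 × 105) = 7950 × 18223.1 / 26068.1 ≈ 5557.5 mm.
Far limit Df = s·(H − f)/(H − s) = 7950 × (18328.1 − 105) / (18328.1 − 7950) = 7950 × 18223.1 / 10378.1 ≈ 13959.5 mm.
Depth of field = Df − Dn = 13959.5 − 5557.5 ≈ 8402.0 mm ≈ 8.40 m.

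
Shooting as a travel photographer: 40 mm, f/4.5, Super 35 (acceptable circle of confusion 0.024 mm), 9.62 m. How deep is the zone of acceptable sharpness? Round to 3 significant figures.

21.4 m

Hyperfocal distance H = f²/(N·c) + f = 40²/(4.5 × 0.024) + 40 = 1600/0.108 + 40 ≈ 14854.8 mm ≈ 14.85 m.
Near limit Dn = s·(H − f)/(H + s − 2f) = 9620 × (14854.8 − 40) / (14854.8 + 9620 − 2 × 40) = 9620 × 14814.8 / 24394.8 ≈ 5842 mm.
Far limit Df = s·(H − f)/(H − s) = 9620 × (14854.8 − 40) / (14854.8 − 9620) = 9620 × 14814.8 / 5234.8 ≈ 27225 mm.
Depth of field = Df − Dn = 27225 − 5842 ≈ 21383 mm ≈ 21.4 m.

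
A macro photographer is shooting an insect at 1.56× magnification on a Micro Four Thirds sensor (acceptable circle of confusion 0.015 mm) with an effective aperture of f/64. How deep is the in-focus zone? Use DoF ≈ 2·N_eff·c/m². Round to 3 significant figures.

0.789 mm

At magnification m, DoF ≈ 2·N_eff·c/m² = 2 × 64 × 0.015 / 1.56² = 1.92 / 2.434 ≈ 0.789 mm.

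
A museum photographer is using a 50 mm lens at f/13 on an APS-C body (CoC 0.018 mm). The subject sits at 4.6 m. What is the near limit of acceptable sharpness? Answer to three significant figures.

3.23 m

Hyperfocal distance H = f²/(N·c) + f = 50²/(13 × 0.018) + 50 = 2500/0.234 + 50 ≈ 10733.8 mm ≈ 10.73 m.
Near limit Dn = s·(H − f)/(H + s − 2f) = 4600 × (10733.8 − 50) / (10733.8 + 4600 − 2 × 50) = 4600 × 10683.8 / 15233.8 ≈ 3226.1 mm ≈ 3.23 m.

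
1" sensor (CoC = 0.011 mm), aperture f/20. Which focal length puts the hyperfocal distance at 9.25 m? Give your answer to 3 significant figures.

From H = f²/(N·c) + f, with f ≪ H: f ≈ √(H·N·c) = √(9250 × 20 × 0.011) = √2035.0 ≈ 45.11 mm.
Exact: f² + N·c·f − N·c·H = 0 ⇒ f = (−N·c + √((N·c)² + 4·N·c·H))/2 = (−0.22 + √8140.0)/2 ≈ 45.001 mm ≈ 45.0 mm.

45.0 mm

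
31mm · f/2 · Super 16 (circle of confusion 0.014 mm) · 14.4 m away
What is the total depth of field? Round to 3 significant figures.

Hyperfocal distance H = f²/(N·c) + f = 31²/(2 × 0.014) + 31 = 961/0.028 + 31 ≈ 34352.4 mm ≈ 34.35 m.
Near limit Dn = s·(H − f)/(H + s − 2f) = 14400 × (34352.4 − 31) / (34352.4 + 14400 − 2 × 31) = 14400 × 34321.4 / 48690.4 ≈ 10150 mm.
Far limit Df = s·(H − f)/(H − s) = 14400 × (34352.4 − 31) / (34352.4 − 14400) = 14400 × 34321.4 / 19952.4 ≈ 24770 mm.
Depth of field = Df − Dn = 24770 − 10150 ≈ 14620 mm ≈ 14.6 m.

14.6 m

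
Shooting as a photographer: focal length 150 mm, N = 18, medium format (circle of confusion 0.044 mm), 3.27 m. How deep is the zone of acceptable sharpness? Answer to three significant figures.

0.727 m

Hyperfocal distance H = f²/(N·c) + f = 150²/(18 × 0.044) + 150 = 22500/0.792 + 150 ≈ 28559.1 mm ≈ 28.56 m.
Near limit Dn = s·(H − f)/(H + s − 2f) = 3270 × (28559.1 − 150) / (28559.1 + 3270 − 2 × 150) = 3270 × 28409.1 / 31529.1 ≈ 2946.41 mm.
Far limit Df = s·(H − f)/(H − s) = 3270 × (28559.1 − 150) / (28559.1 − 3270) = 3270 × 28409.1 / 25289.1 ≈ 3673.43 mm.
Depth of field = Df − Dn = 3673.43 − 2946.41 ≈ 727.02 mm ≈ 0.727 m.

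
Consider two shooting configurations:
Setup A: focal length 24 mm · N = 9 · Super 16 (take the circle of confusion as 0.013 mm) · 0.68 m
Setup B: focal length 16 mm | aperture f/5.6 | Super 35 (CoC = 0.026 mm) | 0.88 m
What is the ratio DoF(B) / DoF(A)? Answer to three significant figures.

6.18

Setup A: H = 24²/(9×0.013) + 24 ≈ 4947.1 mm; DoF = Df − Dn = 784.54 − 600.04 ≈ 184.50 mm.
Setup B: H = 16²/(5.6×0.026) + 16 ≈ 1774.2 mm; DoF = Df − Dn = 1730.2 − 590.0 ≈ 1140.2 mm.
Ratio = 1140.2 / 184.50 ≈ 6.18.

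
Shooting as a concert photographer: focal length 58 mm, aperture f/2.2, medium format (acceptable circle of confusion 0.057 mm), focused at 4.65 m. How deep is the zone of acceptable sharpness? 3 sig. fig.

Hyperfocal distance H = f²/(N·c) + f = 58²/(2.2 × 0.057) + 58 = 3364/0.1254 + 58 ≈ 26884.2 mm ≈ 26.88 m.
Near limit Dn = s·(H − f)/(H + s − 2f) = 4650 × (26884.2 − 58) / (26884.2 + 4650 − 2 × 58) = 4650 × 26826.2 / 31418.2 ≈ 3970.4 mm.
Far limit Df = s·(H − f)/(H − s) = 4650 × (26884.2 − 58) / (26884.2 − 4650) = 4650 × 26826.2 / 22234.2 ≈ 5610.4 mm.
Depth of field = Df − Dn = 5610.4 − 3970.4 ≈ 1640.0 mm ≈ 1.64 m.

1.64 m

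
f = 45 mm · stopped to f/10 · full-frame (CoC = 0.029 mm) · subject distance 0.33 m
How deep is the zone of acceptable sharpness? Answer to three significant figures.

Hyperfocal distance H = f²/(N·c) + f = 45²/(10 × 0.029) + 45 = 2025/0.29 + 45 ≈ 7027.8 mm ≈ 7.028 m.
Near limit Dn = s·(H − f)/(H + s − 2f) = 330 × (7027.8 − 45) / (7027.8 + 330 − 2 × 45) = 330 × 6982.8 / 7267.8 ≈ 317.059 mm.
Far limit Df = s·(H − f)/(H − s) = 330 × (7027.8 − 45) / (7027.8 − 330) = 330 × 6982.8 / 6697.8 ≈ 344.042 mm.
Depth of field = Df − Dn = 344.042 − 317.059 ≈ 26.983 mm.

27.0 mm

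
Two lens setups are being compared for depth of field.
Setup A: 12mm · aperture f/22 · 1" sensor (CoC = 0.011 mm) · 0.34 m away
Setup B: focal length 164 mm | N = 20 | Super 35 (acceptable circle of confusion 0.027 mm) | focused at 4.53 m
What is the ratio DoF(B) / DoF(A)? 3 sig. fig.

1.49

Setup A: H = 12²/(22×0.011) + 12 ≈ 607.0 mm; DoF = Df − Dn = 757.61 − 219.18 ≈ 538.43 mm.
Setup B: H = 164²/(20×0.027) + 164 ≈ 49971.4 mm; DoF = Df − Dn = 4965.24 − 4164.91 ≈ 800.33 mm.
Ratio = 800.33 / 538.43 ≈ 1.49.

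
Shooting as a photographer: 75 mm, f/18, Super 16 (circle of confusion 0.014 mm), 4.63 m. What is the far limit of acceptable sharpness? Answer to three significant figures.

5.82 m

Hyperfocal distance H = f²/(N·c) + f = 75²/(18 × 0.014) + 75 = 5625/0.252 + 75 ≈ 22396.4 mm ≈ 22.40 m.
Far limit Df = s·(H − f)/(H − s) = 4630 × (22396.4 − 75) / (22396.4 − 4630) = 4630 × 22321.4 / 17766.4 ≈ 5817.1 mm ≈ 5.82 m.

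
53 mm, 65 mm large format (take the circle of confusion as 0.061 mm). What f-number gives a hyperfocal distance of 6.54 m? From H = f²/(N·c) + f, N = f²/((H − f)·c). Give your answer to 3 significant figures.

f/7.10

Rearrange H = f²/(N·c) + f for N: N = f² / ((H − f)·c).
N = 53² / ((6540 − 53) × 0.061) = 2809 / 395.7 ≈ 7.10.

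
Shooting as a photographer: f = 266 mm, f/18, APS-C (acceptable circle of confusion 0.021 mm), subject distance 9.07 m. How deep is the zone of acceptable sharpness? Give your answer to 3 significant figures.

0.855 m

Hyperfocal distance H = f²/(N·c) + f = 266²/(18 × 0.021) + 266 = 70756/0.378 + 266 ≈ 187451.2 mm ≈ 187.5 m.
Near limit Dn = s·(H − f)/(H + s − 2f) = 9070 × (187451.2 − 266) / (187451.2 + 9070 − 2 × 266) = 9070 × 187185.2 / 195989.2 ≈ 8662.57 mm.
Far limit Df = s·(H − f)/(H − s) = 9070 × (187451.2 − 266) / (187451.2 − 9070) = 9070 × 187185.2 / 178381.2 ≈ 9517.65 mm.
Depth of field = Df − Dn = 9517.65 − 8662.57 ≈ 855.08 mm ≈ 0.855 m.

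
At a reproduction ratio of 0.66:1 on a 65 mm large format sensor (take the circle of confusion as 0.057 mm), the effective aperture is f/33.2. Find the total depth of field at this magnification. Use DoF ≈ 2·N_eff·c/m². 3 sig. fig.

At magnification m, DoF ≈ 2·N_eff·c/m² = 2 × 33.2 × 0.057 / 0.66² = 3.785 / 0.4356 ≈ 8.69 mm.

8.69 mm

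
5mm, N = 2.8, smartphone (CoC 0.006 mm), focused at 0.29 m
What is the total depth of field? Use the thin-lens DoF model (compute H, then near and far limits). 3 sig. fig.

Hyperfocal distance H = f²/(N·c) + f = 5²/(2.8 × 0.006) + 5 = 25/0.0168 + 5 ≈ 1493.1 mm ≈ 1.493 m.
Near limit Dn = s·(H − f)/(H + s − 2f) = 290 × (1493.1 − 5) / (1493.1 + 290 − 2 × 5) = 290 × 1488.1 / 1773.1 ≈ 243.39 mm.
Far limit Df = s·(H − f)/(H − s) = 290 × (1493.1 − 5) / (1493.1 − 290) = 290 × 1488.1 / 1203.1 ≈ 358.70 mm.
Depth of field = Df − Dn = 358.70 − 243.39 ≈ 115.31 mm.

115 mm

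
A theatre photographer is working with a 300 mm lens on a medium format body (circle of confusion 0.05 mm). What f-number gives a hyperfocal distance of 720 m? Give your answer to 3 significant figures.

Rearrange H = f²/(N·c) + f for N: N = f² / ((H − f)·c).
N = 300² / ((720000 − 300) × 0.05) = 90000 / 35985 ≈ 2.50.

f/2.50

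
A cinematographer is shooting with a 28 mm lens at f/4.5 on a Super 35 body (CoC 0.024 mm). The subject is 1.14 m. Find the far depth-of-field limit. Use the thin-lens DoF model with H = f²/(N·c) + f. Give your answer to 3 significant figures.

Hyperfocal distance H = f²/(N·c) + f = 28²/(4.5 × 0.024) + 28 = 784/0.108 + 28 ≈ 7287.3 mm ≈ 7.287 m.
Far limit Df = s·(H − f)/(H − s) = 1140 × (7287.3 − 28) / (7287.3 − 1140) = 1140 × 7259.3 / 6147.3 ≈ 1346.2 mm ≈ 1.35 m.

1.35 m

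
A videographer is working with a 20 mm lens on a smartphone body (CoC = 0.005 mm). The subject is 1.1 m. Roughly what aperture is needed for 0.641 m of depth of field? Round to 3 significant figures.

f/20

Write h = H − f = f²/(N·c). The thin-lens limits are Dn = s·h/(h + (s−f)) and Df = s·h/(h − (s−f)), so DoF = Df − Dn = 2·s·(s−f)·h / (h² − (s−f)²).
That is a quadratic in h: DoF·h² − 2·s·(s−f)·h − DoF·(s−f)² = 0 ⇒ h = (s−f)·(s + √(s² + DoF²)) / DoF = 1080 × (1100 + √(1100² + 641²)) / 641 = 1080 × (1100 + 1273.14) / 641 ≈ 3998.4 mm.
Then N = f²/(c·h) = 20² / (0.005 × 3998.4) = 400 / 19.992 ≈ 20.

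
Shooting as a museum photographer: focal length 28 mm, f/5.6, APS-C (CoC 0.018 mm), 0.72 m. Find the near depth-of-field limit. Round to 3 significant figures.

0.661 m

Hyperfocal distance H = f²/(N·c) + f = 28²/(5.6 × 0.018) + 28 = 784/0.1008 + 28 ≈ 7805.8 mm ≈ 7.806 m.
Near limit Dn = s·(H − f)/(H + s − 2f) = 720 × (7805.8 − 28) / (7805.8 + 720 − 2 × 28) = 720 × 7777.8 / 8469.8 ≈ 661.17 mm ≈ 0.661 m.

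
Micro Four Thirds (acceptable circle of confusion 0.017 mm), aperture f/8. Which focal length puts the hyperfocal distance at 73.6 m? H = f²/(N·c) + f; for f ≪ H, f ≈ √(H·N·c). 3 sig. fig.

100 mm

From H = f²/(N·c) + f, with f ≪ H: f ≈ √(H·N·c) = √(73600 × 8 × 0.017) = √10010 ≈ 100.0 mm.
The +f correction barely moves this — solving exactly, f² + N·c·f − N·c·H = 0 ⇒ f = (−N·c + √((N·c)² + 4·N·c·H))/2 = (−0.136 + √40038)/2 ≈ 99.980 mm, so f ≈ 100 mm.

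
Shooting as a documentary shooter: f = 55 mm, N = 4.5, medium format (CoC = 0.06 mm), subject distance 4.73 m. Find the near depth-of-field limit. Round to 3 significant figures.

Hyperfocal distance H = f²/(N·c) + f = 55²/(4.5 × 0.06) + 55 = 3025/0.27 + 55 ≈ 11258.7 mm ≈ 11.26 m.
Near limit Dn = s·(H − f)/(H + s − 2f) = 4730 × (11258.7 − 55) / (11258.7 + 4730 − 2 × 55) = 4730 × 11203.7 / 15878.7 ≈ 3337.4 mm ≈ 3.34 m.

3.34 m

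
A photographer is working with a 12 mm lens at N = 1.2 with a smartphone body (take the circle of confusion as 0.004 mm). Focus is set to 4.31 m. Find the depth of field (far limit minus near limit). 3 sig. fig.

Hyperfocal distance H = f²/(N·c) + f = 12²/(1.2 × 0.004) + 12 = 144/0.0048 + 12 ≈ 30012.0 mm ≈ 30.01 m.
Near limit Dn = s·(H − f)/(H + s − 2f) = 4310 × (30012.0 − 12) / (30012.0 + 4310 − 2 × 12) = 4310 × 30000.0 / 34298.0 ≈ 3769.9 mm.
Far limit Df = s·(H − f)/(H − s) = 4310 × (30012.0 − 12) / (30012.0 − 4310) = 4310 × 30000.0 / 25702.0 ≈ 5030.7 mm.
Depth of field = Df − Dn = 5030.7 − 3769.9 ≈ 1260.8 mm ≈ 1.26 m.

1.26 m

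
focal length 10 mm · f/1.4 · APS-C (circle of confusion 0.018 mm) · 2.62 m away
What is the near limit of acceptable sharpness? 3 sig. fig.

1.58 m

Hyperfocal distance H = f²/(N·c) + f = 10²/(1.4 × 0.018) + 10 = 100/0.0252 + 10 ≈ 3978.3 mm ≈ 3.978 m.
Near limit Dn = s·(H − f)/(H + s − 2f) = 2620 × (3978.3 − 10) / (3978.3 + 2620 − 2 × 10) = 2620 × 3968.3 / 6578.3 ≈ 1580.5 mm ≈ 1.58 m.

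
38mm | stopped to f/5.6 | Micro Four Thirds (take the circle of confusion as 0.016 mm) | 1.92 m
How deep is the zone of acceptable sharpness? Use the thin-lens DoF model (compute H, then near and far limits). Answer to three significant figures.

Hyperfocal distance H = f²/(N·c) + f = 38²/(5.6 × 0.016) + 38 = 1444/0.0896 + 38 ≈ 16154.1 mm ≈ 16.15 m.
Near limit Dn = s·(H − f)/(H + s − 2f) = 1920 × (16154.1 − 38) / (16154.1 + 1920 − 2 × 38) = 1920 × 16116.1 / 17998.1 ≈ 1719.23 mm.
Far limit Df = s·(H − f)/(H − s) = 1920 × (16154.1 − 38) / (16154.1 − 1920) = 1920 × 16116.1 / 14234.1 ≈ 2173.86 mm.
Depth of field = Df − Dn = 2173.86 − 1719.23 ≈ 454.63 mm.

455 mm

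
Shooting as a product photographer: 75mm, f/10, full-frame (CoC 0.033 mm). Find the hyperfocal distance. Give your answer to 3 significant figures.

Hyperfocal distance H = f²/(N·c) + f = 75²/(10 × 0.033) + 75 = 5625/0.33 + 75 ≈ 17120.5 mm ≈ 17.1 m.

17.1 m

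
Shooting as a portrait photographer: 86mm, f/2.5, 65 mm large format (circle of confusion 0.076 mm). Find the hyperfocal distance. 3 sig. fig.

39.0 m

Hyperfocal distance H = f²/(N·c) + f = 86²/(2.5 × 0.076) + 86 = 7396/0.19 + 86 ≈ 39012.3 mm ≈ 39.0 m.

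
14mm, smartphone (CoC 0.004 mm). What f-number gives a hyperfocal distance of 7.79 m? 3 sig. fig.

Rearrange H = f²/(N·c) + f for N: N = f² / ((H − f)·c).
N = 14² / ((7790 − 14) × 0.004) = 196 / 31.10 ≈ 6.30.

f/6.30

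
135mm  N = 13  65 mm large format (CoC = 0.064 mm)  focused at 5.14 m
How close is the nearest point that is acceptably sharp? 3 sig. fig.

Hyperfocal distance H = f²/(N·c) + f = 135²/(13 × 0.064) + 135 = 18225/0.832 + 135 ≈ 22040.0 mm ≈ 22.04 m.
Near limit Dn = s·(H − f)/(H + s − 2f) = 5140 × (22040.0 − 135) / (22040.0 + 5140 − 2 × 135) = 5140 × 21905.0 / 26910.0 ≈ 4184.0 mm ≈ 4.18 m.

4.18 m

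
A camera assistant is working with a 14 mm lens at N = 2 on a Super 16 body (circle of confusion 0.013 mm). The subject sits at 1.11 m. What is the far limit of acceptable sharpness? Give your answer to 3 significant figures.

1.30 m

Hyperfocal distance H = f²/(N·c) + f = 14²/(2 × 0.013) + 14 = 196/0.026 + 14 ≈ 7552.5 mm ≈ 7.552 m.
Far limit Df = s·(H − f)/(H − s) = 1110 × (7552.5 − 14) / (7552.5 − 1110) = 1110 × 7538.5 / 6442.5 ≈ 1298.8 mm ≈ 1.30 m.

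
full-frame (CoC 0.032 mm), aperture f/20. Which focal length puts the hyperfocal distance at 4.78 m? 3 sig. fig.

55.0 mm

From H = f²/(N·c) + f, with f ≪ H: f ≈ √(H·N·c) = √(4780 × 20 × 0.032) = √3059.2 ≈ 55.31 mm.
Exact: f² + N·c·f − N·c·H = 0 ⇒ f = (−N·c + √((N·c)² + 4·N·c·H))/2 = (−0.64 + √12237)/2 ≈ 54.991 mm ≈ 55.0 mm.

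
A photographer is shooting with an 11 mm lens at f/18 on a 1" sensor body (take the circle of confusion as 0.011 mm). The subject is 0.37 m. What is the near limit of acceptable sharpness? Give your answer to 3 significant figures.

Hyperfocal distance H = f²/(N·c) + f = 11²/(18 × 0.011) + 11 = 121/0.198 + 11 ≈ 622.1 mm ≈ 0.622 m.
Near limit Dn = s·(H − f)/(H + s − 2f) = 370 × (622.1 − 11) / (622.1 + 370 − 2 × 11) = 370 × 611.1 / 970.1 ≈ 233.08 mm.

233 mm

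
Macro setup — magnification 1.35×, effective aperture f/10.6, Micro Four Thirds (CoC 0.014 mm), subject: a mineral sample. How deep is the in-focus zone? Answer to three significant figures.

At magnification m, DoF ≈ 2·N_eff·c/m² = 2 × 10.6 × 0.014 / 1.35² = 0.2968 / 1.823 ≈ 0.163 mm.

0.163 mm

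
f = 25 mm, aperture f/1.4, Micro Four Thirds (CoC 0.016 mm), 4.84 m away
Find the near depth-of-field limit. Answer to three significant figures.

4.13 m

Hyperfocal distance H = f²/(N·c) + f = 25²/(1.4 × 0.016) + 25 = 625/0.0224 + 25 ≈ 27926.8 mm ≈ 27.93 m.
Near limit Dn = s·(H − f)/(H + s − 2f) = 4840 × (27926.8 − 25) / (27926.8 + 4840 − 2 × 25) = 4840 × 27901.8 / 32716.8 ≈ 4127.7 mm ≈ 4.13 m.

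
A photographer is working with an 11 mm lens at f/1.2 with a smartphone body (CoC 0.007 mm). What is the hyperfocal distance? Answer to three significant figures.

Hyperfocal distance H = f²/(N·c) + f = 11²/(1.2 × 0.007) + 11 = 121/0.0084 + 11 ≈ 14415.8 mm ≈ 14.4 m.

14.4 m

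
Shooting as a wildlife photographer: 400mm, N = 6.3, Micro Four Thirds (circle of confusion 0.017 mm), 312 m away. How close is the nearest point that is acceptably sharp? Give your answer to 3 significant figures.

Hyperfocal distance H = f²/(N·c) + f = 400²/(6.3 × 0.017) + 400 = 160000/0.1071 + 400 ≈ 1494330.9 mm ≈ 1494 m.
Near limit Dn = s·(H − f)/(H + s − 2f) = 312000 × (1494330.9 − 400) / (1494330.9 + 312000 − 2 × 400) = 312000 × 1493930.9 / 1805530.9 ≈ 258155 mm ≈ 258 m.

258 m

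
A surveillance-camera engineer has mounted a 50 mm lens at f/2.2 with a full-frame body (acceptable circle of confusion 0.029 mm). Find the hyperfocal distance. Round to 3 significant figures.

Hyperfocal distance H = f²/(N·c) + f = 50²/(2.2 × 0.029) + 50 = 2500/0.0638 + 50 ≈ 39235.0 mm ≈ 39.2 m.

39.2 m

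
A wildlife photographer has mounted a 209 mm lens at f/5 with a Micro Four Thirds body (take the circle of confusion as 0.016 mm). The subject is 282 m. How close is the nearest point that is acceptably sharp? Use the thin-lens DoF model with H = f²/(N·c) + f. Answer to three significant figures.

186 m

Hyperfocal distance H = f²/(N·c) + f = 209²/(5 × 0.016) + 209 = 43681/0.08 + 209 ≈ 546221.5 mm ≈ 546.2 m.
Near limit Dn = s·(H − f)/(H + s − 2f) = 282000 × (546221.5 − 209) / (546221.5 + 282000 − 2 × 209) = 282000 × 546012.5 / 827803.5 ≈ 186005 mm ≈ 186 m.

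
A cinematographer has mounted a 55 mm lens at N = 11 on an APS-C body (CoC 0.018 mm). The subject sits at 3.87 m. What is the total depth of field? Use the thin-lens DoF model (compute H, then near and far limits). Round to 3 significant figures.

2.06 m

Hyperfocal distance H = f²/(N·c) + f = 55²/(11 × 0.018) + 55 = 3025/0.198 + 55 ≈ 15332.8 mm ≈ 15.33 m.
Near limit Dn = s·(H − f)/(H + s − 2f) = 3870 × (15332.8 − 55) / (15332.8 + 3870 − 2 × 55) = 3870 × 15277.8 / 19092.8 ≈ 3096.7 mm.
Far limit Df = s·(H − f)/(H − s) = 3870 × (15332.8 − 55) / (15332.8 − 3870) = 3870 × 15277.8 / 11462.8 ≈ 5158.0 mm.
Depth of field = Df − Dn = 5158.0 − 3096.7 ≈ 2061.3 mm ≈ 2.06 m.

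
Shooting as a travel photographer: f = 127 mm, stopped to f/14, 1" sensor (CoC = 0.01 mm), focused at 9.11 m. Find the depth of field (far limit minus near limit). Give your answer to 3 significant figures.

1.43 m

Hyperfocal distance H = f²/(N·c) + f = 127²/(14 × 0.01) + 127 = 16129/0.14 + 127 ≈ 115334.1 mm ≈ 115.3 m.
Near limit Dn = s·(H − f)/(H + s − 2f) = 9110 × (115334.1 − 127) / (115334.1 + 9110 − 2 × 127) = 9110 × 115207.1 / 124190.1 ≈ 8451.0 mm.
Far limit Df = s·(H − f)/(H − s) = 9110 × (115334.1 − 127) / (115334.1 − 9110) = 9110 × 115207.1 / 106224.1 ≈ 9880.4 mm.
Depth of field = Df − Dn = 9880.4 − 8451.0 ≈ 1429.4 mm ≈ 1.43 m.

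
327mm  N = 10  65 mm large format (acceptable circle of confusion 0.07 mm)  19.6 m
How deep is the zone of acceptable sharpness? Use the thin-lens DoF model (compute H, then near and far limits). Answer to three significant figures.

5.03 m

Hyperfocal distance H = f²/(N·c) + f = 327²/(10 × 0.07) + 327 = 106929/0.7 + 327 ≈ 153082.7 mm ≈ 153.1 m.
Near limit Dn = s·(H − f)/(H + s − 2f) = 19600 × (153082.7 − 327) / (153082.7 + 19600 − 2 × 327) = 19600 × 152755.7 / 172028.7 ≈ 17404.1 mm.
Far limit Df = s·(H − f)/(H − s) = 19600 × (153082.7 − 327) / (153082.7 − 19600) = 19600 × 152755.7 / 133482.7 ≈ 22430.0 mm.
Depth of field = Df − Dn = 22430.0 − 17404.1 ≈ 5025.9 mm ≈ 5.03 m.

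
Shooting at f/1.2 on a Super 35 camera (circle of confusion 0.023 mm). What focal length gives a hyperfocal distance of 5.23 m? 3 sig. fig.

12.0 mm

From H = f²/(N·c) + f, with f ≪ H: f ≈ √(H·N·c) = √(5230 × 1.2 × 0.023) = √144.35 ≈ 12.01 mm.
The +f correction barely moves this — solving exactly, f² + N·c·f − N·c·H = 0 ⇒ f = (−N·c + √((N·c)² + 4·N·c·H))/2 = (−0.0276 + √577.39)/2 ≈ 12.001 mm, so f ≈ 12.0 mm.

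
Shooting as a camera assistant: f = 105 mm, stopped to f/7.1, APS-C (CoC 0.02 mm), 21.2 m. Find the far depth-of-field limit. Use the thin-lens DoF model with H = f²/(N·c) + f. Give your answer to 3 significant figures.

29.1 m

Hyperfocal distance H = f²/(N·c) + f = 105²/(7.1 × 0.02) + 105 = 11025/0.142 + 105 ≈ 77745.8 mm ≈ 77.75 m.
Far limit Df = s·(H − f)/(H − s) = 21200 × (77745.8 − 105) / (77745.8 − 21200) = 21200 × 77640.8 / 56545.8 ≈ 29109 mm ≈ 29.1 m.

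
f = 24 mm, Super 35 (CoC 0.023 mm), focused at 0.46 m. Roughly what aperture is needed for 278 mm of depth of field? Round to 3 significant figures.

Write h = H − f = f²/(N·c). The thin-lens limits are Dn = s·h/(h + (s−f)) and Df = s·h/(h − (s−f)), so DoF = Df − Dn = 2·s·(s−f)·h / (h² − (s−f)²).
That is a quadratic in h: DoF·h² − 2·s·(s−f)·h − DoF·(s−f)² = 0 ⇒ h = (s−f)·(s + √(s² + DoF²)) / DoF = 436 × (460 + √(460² + 278²)) / 278 = 436 × (460 + 537.479) / 278 ≈ 1564.4 mm.
Then N = f²/(c·h) = 24² / (0.023 × 1564.4) = 576 / 35.981 ≈ 16.

f/16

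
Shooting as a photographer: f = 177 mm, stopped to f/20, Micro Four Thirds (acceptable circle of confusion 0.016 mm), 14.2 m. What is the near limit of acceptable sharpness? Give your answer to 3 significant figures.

12.4 m

Hyperfocal distance H = f²/(N·c) + f = 177²/(20 × 0.016) + 177 = 31329/0.32 + 177 ≈ 98080.1 mm ≈ 98.08 m.
Near limit Dn = s·(H − f)/(H + s − 2f) = 14200 × (98080.1 − 177) / (98080.1 + 14200 − 2 × 177) = 14200 × 97903.1 / 111926.1 ≈ 12421 mm ≈ 12.4 m.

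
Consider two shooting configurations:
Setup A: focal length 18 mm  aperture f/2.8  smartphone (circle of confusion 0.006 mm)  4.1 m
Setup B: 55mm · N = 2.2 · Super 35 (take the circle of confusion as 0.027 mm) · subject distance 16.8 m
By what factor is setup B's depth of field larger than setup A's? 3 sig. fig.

Setup A: H = 18²/(2.8×0.006) + 18 ≈ 19303.7 mm; DoF = Df − Dn = 5200.8 − 3383.8 ≈ 1817.0 mm.
Setup B: H = 55²/(2.2×0.027) + 55 ≈ 50980.9 mm; DoF = Df − Dn = 25030 − 12643 ≈ 12387 mm.
Ratio = 12387 / 1817.0 ≈ 6.82.

6.82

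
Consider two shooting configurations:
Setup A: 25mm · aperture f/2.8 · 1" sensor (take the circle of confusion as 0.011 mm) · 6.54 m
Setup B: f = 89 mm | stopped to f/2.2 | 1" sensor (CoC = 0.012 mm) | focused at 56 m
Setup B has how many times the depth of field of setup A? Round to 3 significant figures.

Setup A: H = 25²/(2.8×0.011) + 25 ≈ 20317.2 mm; DoF = Df − Dn = 9632.7 − 4950.6 ≈ 4682.1 mm.
Setup B: H = 89²/(2.2×0.012) + 89 ≈ 300126.9 mm; DoF = Df − Dn = 68825 − 47204 ≈ 21621 mm.
Ratio = 21621 / 4682.1 ≈ 4.62.

4.62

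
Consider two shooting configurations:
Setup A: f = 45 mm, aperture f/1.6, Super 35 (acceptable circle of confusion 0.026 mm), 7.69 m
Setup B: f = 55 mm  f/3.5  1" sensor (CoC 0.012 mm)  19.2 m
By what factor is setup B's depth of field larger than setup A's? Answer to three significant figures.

4.43

Setup A: H = 45²/(1.6×0.026) + 45 ≈ 48722.9 mm; DoF = Df − Dn = 9122.8 − 6646.2 ≈ 2476.6 mm.
Setup B: H = 55²/(3.5×0.012) + 55 ≈ 72078.8 mm; DoF = Df − Dn = 26151 − 15168 ≈ 10983 mm.
Ratio = 10983 / 2476.6 ≈ 4.43.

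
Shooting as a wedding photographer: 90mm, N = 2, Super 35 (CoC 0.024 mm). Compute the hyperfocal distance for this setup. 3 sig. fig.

Hyperfocal distance H = f²/(N·c) + f = 90²/(2 × 0.024) + 90 = 8100/0.048 + 90 ≈ 168840.0 mm ≈ 169 m.

169 m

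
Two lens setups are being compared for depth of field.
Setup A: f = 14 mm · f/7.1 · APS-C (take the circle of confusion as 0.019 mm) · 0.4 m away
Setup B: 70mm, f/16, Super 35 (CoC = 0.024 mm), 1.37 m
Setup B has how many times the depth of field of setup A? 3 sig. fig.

1.23

Setup A: H = 14²/(7.1×0.019) + 14 ≈ 1466.9 mm; DoF = Df − Dn = 544.71 − 316.04 ≈ 228.67 mm.
Setup B: H = 70²/(16×0.024) + 70 ≈ 12830.4 mm; DoF = Df − Dn = 1525.40 − 1243.33 ≈ 282.07 mm.
Ratio = 282.07 / 228.67 ≈ 1.23.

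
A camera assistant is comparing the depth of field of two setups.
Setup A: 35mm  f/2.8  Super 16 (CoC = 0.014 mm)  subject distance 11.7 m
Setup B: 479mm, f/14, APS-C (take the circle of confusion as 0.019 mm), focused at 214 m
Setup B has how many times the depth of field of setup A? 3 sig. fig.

Setup A: H = 35²/(2.8×0.014) + 35 ≈ 31285.0 mm; DoF = Df − Dn = 18669 − 8520 ≈ 10149 mm.
Setup B: H = 479²/(14×0.019) + 479 ≈ 863039.2 mm; DoF = Df − Dn = 284402 − 171537 ≈ 112865 mm.
Ratio = 112865 / 10149 ≈ 11.1.

11.1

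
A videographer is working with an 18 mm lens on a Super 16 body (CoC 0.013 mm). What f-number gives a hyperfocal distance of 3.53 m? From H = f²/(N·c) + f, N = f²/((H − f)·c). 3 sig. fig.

f/7.10

Rearrange H = f²/(N·c) + f for N: N = f² / ((H − f)·c).
N = 18² / ((3530 − 18) × 0.013) = 324 / 45.66 ≈ 7.10.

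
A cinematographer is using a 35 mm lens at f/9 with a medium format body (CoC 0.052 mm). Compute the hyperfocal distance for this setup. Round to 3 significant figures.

2.65 m

Hyperfocal distance H = f²/(N·c) + f = 35²/(9 × 0.052) + 35 = 1225/0.468 + 35 ≈ 2652.5 mm ≈ 2.65 m.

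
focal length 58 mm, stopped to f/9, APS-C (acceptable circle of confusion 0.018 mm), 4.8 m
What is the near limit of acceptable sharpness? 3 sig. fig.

Hyperfocal distance H = f²/(N·c) + f = 58²/(9 × 0.018) + 58 = 3364/0.162 + 58 ≈ 20823.4 mm ≈ 20.82 m.
Near limit Dn = s·(H − f)/(H + s − 2f) = 4800 × (20823.4 − 58) / (20823.4 + 4800 − 2 × 58) = 4800 × 20765.4 / 25507.4 ≈ 3907.6 mm ≈ 3.91 m.

3.91 m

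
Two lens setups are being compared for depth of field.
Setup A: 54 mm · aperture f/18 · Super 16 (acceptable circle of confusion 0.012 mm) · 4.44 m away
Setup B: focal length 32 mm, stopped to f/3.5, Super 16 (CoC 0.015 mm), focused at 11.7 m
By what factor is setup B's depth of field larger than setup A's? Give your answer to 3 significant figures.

Setup A: H = 54²/(18×0.012) + 54 ≈ 13554.0 mm; DoF = Df − Dn = 6576.7 − 3351.2 ≈ 3225.5 mm.
Setup B: H = 32²/(3.5×0.015) + 32 ≈ 19536.8 mm; DoF = Df − Dn = 29120 − 7321 ≈ 21799 mm.
Ratio = 21799 / 3225.5 ≈ 6.76.

6.76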